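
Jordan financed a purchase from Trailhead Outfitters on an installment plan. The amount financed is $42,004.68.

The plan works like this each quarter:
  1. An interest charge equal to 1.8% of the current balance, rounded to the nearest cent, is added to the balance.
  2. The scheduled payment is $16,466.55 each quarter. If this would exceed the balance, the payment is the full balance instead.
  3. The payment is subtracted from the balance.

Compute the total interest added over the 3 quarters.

Quarter 1: opening $42,004.68; interest $756.08 → $42,760.76; payment $16,466.55; balance $26,294.21
Quarter 2: opening $26,294.21; interest $473.30 → $26,767.51; payment $16,466.55; balance $10,300.96
Quarter 3: opening $10,300.96; interest $185.42 → $10,486.38; payment $10,486.38; balance $0.00
Total interest: $756.08 + $473.30 + $185.42 = $1,414.80

$1,414.80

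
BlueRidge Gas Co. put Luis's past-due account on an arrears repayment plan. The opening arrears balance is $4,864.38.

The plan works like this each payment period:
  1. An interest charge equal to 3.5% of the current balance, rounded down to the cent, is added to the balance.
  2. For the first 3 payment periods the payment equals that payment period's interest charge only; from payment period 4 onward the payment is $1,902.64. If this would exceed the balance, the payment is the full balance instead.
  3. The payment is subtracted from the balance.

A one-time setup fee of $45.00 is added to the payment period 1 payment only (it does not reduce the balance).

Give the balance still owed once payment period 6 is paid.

$0.00

Payment period 1: opening $4,864.38; interest $170.25 → $5,034.63; payment $170.25 (+ $45.00 fee); balance $4,864.38
Payment period 2: opening $4,864.38; interest $170.25 → $5,034.63; payment $170.25; balance $4,864.38
Payment period 3: opening $4,864.38; interest $170.25 → $5,034.63; payment $170.25; balance $4,864.38
Payment period 4: opening $4,864.38; interest $170.25 → $5,034.63; payment $1,902.64; balance $3,131.99
Payment period 5: opening $3,131.99; interest $109.61 → $3,241.60; payment $1,902.64; balance $1,338.96
Payment period 6: opening $1,338.96; interest $46.86 → $1,385.82; payment $1,385.82; balance $0.00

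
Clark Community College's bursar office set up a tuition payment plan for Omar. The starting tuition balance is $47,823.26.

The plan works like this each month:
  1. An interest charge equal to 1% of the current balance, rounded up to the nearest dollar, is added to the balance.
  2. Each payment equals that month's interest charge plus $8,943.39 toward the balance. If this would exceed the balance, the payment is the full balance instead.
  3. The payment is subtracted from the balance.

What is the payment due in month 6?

$3,138.31

# | Opening | Interest | Payment | End bal
1 | $47,823.26 | $479.00 | $9,422.39 | $38,879.87
2 | $38,879.87 | $389.00 | $9,332.39 | $29,936.48
3 | $29,936.48 | $300.00 | $9,243.39 | $20,993.09
4 | $20,993.09 | $210.00 | $9,153.39 | $12,049.70
5 | $12,049.70 | $121.00 | $9,064.39 | $3,106.31
6 | $3,106.31 | $32.00 | $3,138.31 | $0.00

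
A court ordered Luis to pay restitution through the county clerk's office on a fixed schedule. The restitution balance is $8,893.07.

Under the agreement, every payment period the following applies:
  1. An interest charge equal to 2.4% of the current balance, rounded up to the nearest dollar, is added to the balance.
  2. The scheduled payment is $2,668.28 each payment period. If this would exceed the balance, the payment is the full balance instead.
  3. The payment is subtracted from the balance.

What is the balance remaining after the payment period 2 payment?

$3,925.51

Payment period 1: $8,893.07 +$214.00 interest = $9,107.07; pay $2,668.28 → $6,438.79
Payment period 2: $6,438.79 +$155.00 interest = $6,593.79; pay $2,668.28 → $3,925.51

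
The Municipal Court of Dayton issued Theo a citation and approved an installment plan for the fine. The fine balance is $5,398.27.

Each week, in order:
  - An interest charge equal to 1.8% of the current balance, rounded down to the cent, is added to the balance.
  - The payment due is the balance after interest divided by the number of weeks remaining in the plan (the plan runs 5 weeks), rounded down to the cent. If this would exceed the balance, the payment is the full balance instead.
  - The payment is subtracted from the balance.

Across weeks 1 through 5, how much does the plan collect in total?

Week 1: opening $5,398.27; interest $97.16 → $5,495.43; payment $1,099.08; balance $4,396.35
Week 2: opening $4,396.35; interest $79.13 → $4,475.48; payment $1,118.87; balance $3,356.61
Week 3: opening $3,356.61; interest $60.41 → $3,417.02; payment $1,139.00; balance $2,278.02
Week 4: opening $2,278.02; interest $41.00 → $2,319.02; payment $1,159.51; balance $1,159.51
Week 5: opening $1,159.51; interest $20.87 → $1,180.38; payment $1,180.38; balance $0.00
Total paid: $5,696.84

$5,696.84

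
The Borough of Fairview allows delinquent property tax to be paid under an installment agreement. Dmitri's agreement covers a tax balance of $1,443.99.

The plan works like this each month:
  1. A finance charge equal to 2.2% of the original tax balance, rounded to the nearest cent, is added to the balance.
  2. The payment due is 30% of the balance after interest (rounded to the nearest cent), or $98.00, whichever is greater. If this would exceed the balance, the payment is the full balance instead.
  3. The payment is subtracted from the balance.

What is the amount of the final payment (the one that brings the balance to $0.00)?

$68.37

Month 1: $1,443.99 +$31.77 interest = $1,475.76; pay $442.73 → $1,033.03
Month 2: $1,033.03 +$31.77 interest = $1,064.80; pay $319.44 → $745.36
Month 3: $745.36 +$31.77 interest = $777.13; pay $233.14 → $543.99
Month 4: $543.99 +$31.77 interest = $575.76; pay $172.73 → $403.03
Month 5: $403.03 +$31.77 interest = $434.80; pay $130.44 → $304.36
Month 6: $304.36 +$31.77 interest = $336.13; pay $100.84 → $235.29
Month 7: $235.29 +$31.77 interest = $267.06; pay $98.00 → $169.06
Month 8: $169.06 +$31.77 interest = $200.83; pay $98.00 → $102.83
Month 9: $102.83 +$31.77 interest = $134.60; pay $98.00 → $36.60
Month 10: $36.60 +$31.77 interest = $68.37; pay $68.37 → $0.00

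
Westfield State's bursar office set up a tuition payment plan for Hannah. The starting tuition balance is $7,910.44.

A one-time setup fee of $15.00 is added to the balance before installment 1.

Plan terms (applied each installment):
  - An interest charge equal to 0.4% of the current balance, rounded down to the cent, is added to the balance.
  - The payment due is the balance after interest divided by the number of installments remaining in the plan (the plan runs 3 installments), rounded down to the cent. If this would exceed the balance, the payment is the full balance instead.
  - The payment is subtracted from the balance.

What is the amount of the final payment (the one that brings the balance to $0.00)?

Installment 1: opening $7,925.44; interest $31.70 → $7,957.14; payment $2,652.38; balance $5,304.76
Installment 2: opening $5,304.76; interest $21.21 → $5,325.97; payment $2,662.98; balance $2,662.99
Installment 3: opening $2,662.99; interest $10.65 → $2,673.64; payment $2,673.64; balance $0.00

$2,673.64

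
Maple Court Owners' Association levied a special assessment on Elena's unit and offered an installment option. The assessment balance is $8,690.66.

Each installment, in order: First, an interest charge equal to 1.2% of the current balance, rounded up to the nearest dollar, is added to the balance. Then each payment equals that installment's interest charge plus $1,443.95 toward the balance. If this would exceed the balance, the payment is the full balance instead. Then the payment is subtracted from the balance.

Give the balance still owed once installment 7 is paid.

$0.00

Installment 1: $8,690.66 +$105.00 interest = $8,795.66; pay $1,548.95 → $7,246.71
Installment 2: $7,246.71 +$87.00 interest = $7,333.71; pay $1,530.95 → $5,802.76
Installment 3: $5,802.76 +$70.00 interest = $5,872.76; pay $1,513.95 → $4,358.81
Installment 4: $4,358.81 +$53.00 interest = $4,411.81; pay $1,496.95 → $2,914.86
Installment 5: $2,914.86 +$35.00 interest = $2,949.86; pay $1,478.95 → $1,470.91
Installment 6: $1,470.91 +$18.00 interest = $1,488.91; pay $1,461.95 → $26.96
Installment 7: $26.96 +$1.00 interest = $27.96; pay $27.96 → $0.00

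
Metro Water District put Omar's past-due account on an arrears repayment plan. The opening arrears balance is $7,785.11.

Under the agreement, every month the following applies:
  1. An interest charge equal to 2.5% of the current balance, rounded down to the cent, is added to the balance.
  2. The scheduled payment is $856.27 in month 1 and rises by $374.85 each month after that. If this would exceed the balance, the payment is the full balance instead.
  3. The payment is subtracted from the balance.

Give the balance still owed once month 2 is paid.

$6,070.42

Month 1: opening $7,785.11; interest $194.62 → $7,979.73; payment $856.27; balance $7,123.46
Month 2: opening $7,123.46; interest $178.08 → $7,301.54; payment $1,231.12; balance $6,070.42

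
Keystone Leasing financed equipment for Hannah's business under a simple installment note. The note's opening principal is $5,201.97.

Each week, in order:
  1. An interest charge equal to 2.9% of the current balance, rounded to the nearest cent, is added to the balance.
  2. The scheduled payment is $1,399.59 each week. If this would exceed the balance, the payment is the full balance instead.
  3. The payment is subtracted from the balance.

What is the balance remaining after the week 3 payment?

Week 1: opening $5,201.97; interest $150.86 → $5,352.83; payment $1,399.59; balance $3,953.24
Week 2: opening $3,953.24; interest $114.64 → $4,067.88; payment $1,399.59; balance $2,668.29
Week 3: opening $2,668.29; interest $77.38 → $2,745.67; payment $1,399.59; balance $1,346.08

$1,346.08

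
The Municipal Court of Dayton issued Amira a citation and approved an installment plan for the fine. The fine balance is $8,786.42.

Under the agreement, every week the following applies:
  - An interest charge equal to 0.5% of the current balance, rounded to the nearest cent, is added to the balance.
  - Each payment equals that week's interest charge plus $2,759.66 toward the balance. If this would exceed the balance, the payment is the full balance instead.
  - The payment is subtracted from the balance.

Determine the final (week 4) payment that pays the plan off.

Week 1: $8,786.42 +$43.93 interest = $8,830.35; pay $2,803.59 → $6,026.76
Week 2: $6,026.76 +$30.13 interest = $6,056.89; pay $2,789.79 → $3,267.10
Week 3: $3,267.10 +$16.34 interest = $3,283.44; pay $2,776.00 → $507.44
Week 4: $507.44 +$2.54 interest = $509.98; pay $509.98 → $0.00

$509.98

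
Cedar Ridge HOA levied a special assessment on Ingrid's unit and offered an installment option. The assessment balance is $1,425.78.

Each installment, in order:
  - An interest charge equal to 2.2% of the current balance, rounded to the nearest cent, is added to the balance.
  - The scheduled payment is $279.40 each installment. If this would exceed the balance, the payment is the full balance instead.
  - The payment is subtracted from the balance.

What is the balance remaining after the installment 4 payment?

$400.42

Installment 1: $1,425.78 +$31.37 interest = $1,457.15; pay $279.40 → $1,177.75
Installment 2: $1,177.75 +$25.91 interest = $1,203.66; pay $279.40 → $924.26
Installment 3: $924.26 +$20.33 interest = $944.59; pay $279.40 → $665.19
Installment 4: $665.19 +$14.63 interest = $679.82; pay $279.40 → $400.42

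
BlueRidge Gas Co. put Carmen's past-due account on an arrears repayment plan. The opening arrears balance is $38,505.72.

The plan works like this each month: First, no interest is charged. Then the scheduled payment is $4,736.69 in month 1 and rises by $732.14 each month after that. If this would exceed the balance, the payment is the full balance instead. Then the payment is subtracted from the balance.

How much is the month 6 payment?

Month 1: opening $38,505.72; payment $4,736.69; balance $33,769.03
Month 2: opening $33,769.03; payment $5,468.83; balance $28,300.20
Month 3: opening $28,300.20; payment $6,200.97; balance $22,099.23
Month 4: opening $22,099.23; payment $6,933.11; balance $15,166.12
Month 5: opening $15,166.12; payment $7,665.25; balance $7,500.87
Month 6: opening $7,500.87; payment $7,500.87; balance $0.00

$7,500.87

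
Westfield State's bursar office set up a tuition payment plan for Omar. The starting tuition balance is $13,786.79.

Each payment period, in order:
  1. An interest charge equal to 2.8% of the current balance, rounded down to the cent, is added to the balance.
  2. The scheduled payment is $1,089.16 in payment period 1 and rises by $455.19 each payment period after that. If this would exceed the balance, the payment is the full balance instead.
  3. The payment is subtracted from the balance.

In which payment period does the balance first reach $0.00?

7

# | Opening | Interest | Payment | End bal
1 | $13,786.79 | $386.03 | $1,089.16 | $13,083.66
2 | $13,083.66 | $366.34 | $1,544.35 | $11,905.65
3 | $11,905.65 | $333.35 | $1,999.54 | $10,239.46
4 | $10,239.46 | $286.70 | $2,454.73 | $8,071.43
5 | $8,071.43 | $226.00 | $2,909.92 | $5,387.51
6 | $5,387.51 | $150.85 | $3,365.11 | $2,173.25
7 | $2,173.25 | $60.85 | $2,234.10 | $0.00
Balance reaches $0.00 in payment period 7.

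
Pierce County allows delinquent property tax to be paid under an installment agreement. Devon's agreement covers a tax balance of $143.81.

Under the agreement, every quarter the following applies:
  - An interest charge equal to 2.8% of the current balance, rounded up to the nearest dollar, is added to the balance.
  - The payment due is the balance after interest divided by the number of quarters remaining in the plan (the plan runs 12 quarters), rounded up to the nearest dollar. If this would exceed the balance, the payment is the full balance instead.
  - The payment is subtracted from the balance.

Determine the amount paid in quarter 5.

$14.00

Quarter 1: opening $143.81; interest $5.00 → $148.81; payment $13.00; balance $135.81
Quarter 2: opening $135.81; interest $4.00 → $139.81; payment $13.00; balance $126.81
Quarter 3: opening $126.81; interest $4.00 → $130.81; payment $14.00; balance $116.81
Quarter 4: opening $116.81; interest $4.00 → $120.81; payment $14.00; balance $106.81
Quarter 5: opening $106.81; interest $3.00 → $109.81; payment $14.00; balance $95.81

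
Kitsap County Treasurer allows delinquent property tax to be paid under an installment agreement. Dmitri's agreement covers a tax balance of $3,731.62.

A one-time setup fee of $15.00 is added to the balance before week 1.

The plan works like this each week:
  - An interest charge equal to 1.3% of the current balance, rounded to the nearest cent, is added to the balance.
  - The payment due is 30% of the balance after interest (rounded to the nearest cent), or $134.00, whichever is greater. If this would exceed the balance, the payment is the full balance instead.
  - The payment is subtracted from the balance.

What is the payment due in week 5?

$287.87

Week 1: opening $3,746.62; interest $48.71 → $3,795.33; payment $1,138.60; balance $2,656.73
Week 2: opening $2,656.73; interest $34.54 → $2,691.27; payment $807.38; balance $1,883.89
Week 3: opening $1,883.89; interest $24.49 → $1,908.38; payment $572.51; balance $1,335.87
Week 4: opening $1,335.87; interest $17.37 → $1,353.24; payment $405.97; balance $947.27
Week 5: opening $947.27; interest $12.31 → $959.58; payment $287.87; balance $671.71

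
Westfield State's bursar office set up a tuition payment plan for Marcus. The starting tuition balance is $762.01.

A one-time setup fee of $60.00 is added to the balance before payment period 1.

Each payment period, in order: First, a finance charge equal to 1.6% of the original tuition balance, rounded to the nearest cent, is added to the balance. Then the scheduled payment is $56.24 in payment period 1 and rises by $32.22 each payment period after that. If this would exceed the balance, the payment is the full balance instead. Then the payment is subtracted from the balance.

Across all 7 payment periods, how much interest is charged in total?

Payment period 1: opening $822.01; interest $12.19 → $834.20; payment $56.24; balance $777.96
Payment period 2: opening $777.96; interest $12.19 → $790.15; payment $88.46; balance $701.69
Payment period 3: opening $701.69; interest $12.19 → $713.88; payment $120.68; balance $593.20
Payment period 4: opening $593.20; interest $12.19 → $605.39; payment $152.90; balance $452.49
Payment period 5: opening $452.49; interest $12.19 → $464.68; payment $185.12; balance $279.56
Payment period 6: opening $279.56; interest $12.19 → $291.75; payment $217.34; balance $74.41
Payment period 7: opening $74.41; interest $12.19 → $86.60; payment $86.60; balance $0.00
Total interest: $12.19 + $12.19 + $12.19 + $12.19 + $12.19 + $12.19 + $12.19 = $85.33

$85.33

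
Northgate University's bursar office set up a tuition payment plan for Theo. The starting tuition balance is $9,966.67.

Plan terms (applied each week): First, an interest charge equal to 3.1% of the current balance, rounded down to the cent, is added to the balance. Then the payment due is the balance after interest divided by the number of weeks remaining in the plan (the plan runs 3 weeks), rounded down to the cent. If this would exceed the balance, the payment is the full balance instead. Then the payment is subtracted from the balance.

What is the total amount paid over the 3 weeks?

Week 1: $9,966.67 +$308.96 interest = $10,275.63; pay $3,425.21 → $6,850.42
Week 2: $6,850.42 +$212.36 interest = $7,062.78; pay $3,531.39 → $3,531.39
Week 3: $3,531.39 +$109.47 interest = $3,640.86; pay $3,640.86 → $0.00
Total paid: $10,597.46

$10,597.46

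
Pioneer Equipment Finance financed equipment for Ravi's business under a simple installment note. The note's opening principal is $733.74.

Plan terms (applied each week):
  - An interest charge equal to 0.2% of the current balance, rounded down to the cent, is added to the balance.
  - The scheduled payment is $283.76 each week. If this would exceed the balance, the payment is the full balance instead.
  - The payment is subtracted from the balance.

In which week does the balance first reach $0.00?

3

Week 1: opening $733.74; interest $1.46 → $735.20; payment $283.76; balance $451.44
Week 2: opening $451.44; interest $0.90 → $452.34; payment $283.76; balance $168.58
Week 3: opening $168.58; interest $0.33 → $168.91; payment $168.91; balance $0.00
Balance reaches $0.00 in week 3.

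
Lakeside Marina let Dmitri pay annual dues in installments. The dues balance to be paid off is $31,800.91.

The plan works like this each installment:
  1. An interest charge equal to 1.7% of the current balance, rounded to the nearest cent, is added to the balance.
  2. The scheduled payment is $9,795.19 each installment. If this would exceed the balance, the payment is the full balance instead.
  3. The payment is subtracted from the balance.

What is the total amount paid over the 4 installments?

Installment 1: opening $31,800.91; interest $540.62 → $32,341.53; payment $9,795.19; balance $22,546.34
Installment 2: opening $22,546.34; interest $383.29 → $22,929.63; payment $9,795.19; balance $13,134.44
Installment 3: opening $13,134.44; interest $223.29 → $13,357.73; payment $9,795.19; balance $3,562.54
Installment 4: opening $3,562.54; interest $60.56 → $3,623.10; payment $3,623.10; balance $0.00
Total paid: $33,008.67

$33,008.67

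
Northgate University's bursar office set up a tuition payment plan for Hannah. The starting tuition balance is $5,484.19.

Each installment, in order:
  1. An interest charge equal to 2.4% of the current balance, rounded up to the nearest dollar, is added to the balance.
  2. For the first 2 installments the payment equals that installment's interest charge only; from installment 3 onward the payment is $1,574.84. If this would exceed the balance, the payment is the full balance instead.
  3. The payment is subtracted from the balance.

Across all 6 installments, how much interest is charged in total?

Installment 1: opening $5,484.19; interest $132.00 → $5,616.19; payment $132.00; balance $5,484.19
Installment 2: opening $5,484.19; interest $132.00 → $5,616.19; payment $132.00; balance $5,484.19
Installment 3: opening $5,484.19; interest $132.00 → $5,616.19; payment $1,574.84; balance $4,041.35
Installment 4: opening $4,041.35; interest $97.00 → $4,138.35; payment $1,574.84; balance $2,563.51
Installment 5: opening $2,563.51; interest $62.00 → $2,625.51; payment $1,574.84; balance $1,050.67
Installment 6: opening $1,050.67; interest $26.00 → $1,076.67; payment $1,076.67; balance $0.00
Total interest: $132.00 + $132.00 + $132.00 + $97.00 + $62.00 + $26.00 = $581.00

$581.00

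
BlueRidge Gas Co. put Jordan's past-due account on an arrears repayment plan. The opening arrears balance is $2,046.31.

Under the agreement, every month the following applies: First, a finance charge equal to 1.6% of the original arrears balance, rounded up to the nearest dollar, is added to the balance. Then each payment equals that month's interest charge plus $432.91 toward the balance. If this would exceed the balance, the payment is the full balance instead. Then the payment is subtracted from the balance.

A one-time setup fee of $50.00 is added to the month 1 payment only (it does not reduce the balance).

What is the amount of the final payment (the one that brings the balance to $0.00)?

Month 1: opening $2,046.31; interest $33.00 → $2,079.31; payment $465.91 (+ $50.00 fee); balance $1,613.40
Month 2: opening $1,613.40; interest $33.00 → $1,646.40; payment $465.91; balance $1,180.49
Month 3: opening $1,180.49; interest $33.00 → $1,213.49; payment $465.91; balance $747.58
Month 4: opening $747.58; interest $33.00 → $780.58; payment $465.91; balance $314.67
Month 5: opening $314.67; interest $33.00 → $347.67; payment $347.67; balance $0.00

$347.67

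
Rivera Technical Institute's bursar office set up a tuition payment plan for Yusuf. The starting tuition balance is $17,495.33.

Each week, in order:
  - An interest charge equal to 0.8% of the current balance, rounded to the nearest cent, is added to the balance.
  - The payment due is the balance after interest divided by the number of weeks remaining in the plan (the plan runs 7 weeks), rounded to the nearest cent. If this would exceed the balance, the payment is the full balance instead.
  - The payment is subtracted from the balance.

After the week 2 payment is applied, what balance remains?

$12,697.41

# | Opening | Interest | Payment | End bal
1 | $17,495.33 | $139.96 | $2,519.33 | $15,115.96
2 | $15,115.96 | $120.93 | $2,539.48 | $12,697.41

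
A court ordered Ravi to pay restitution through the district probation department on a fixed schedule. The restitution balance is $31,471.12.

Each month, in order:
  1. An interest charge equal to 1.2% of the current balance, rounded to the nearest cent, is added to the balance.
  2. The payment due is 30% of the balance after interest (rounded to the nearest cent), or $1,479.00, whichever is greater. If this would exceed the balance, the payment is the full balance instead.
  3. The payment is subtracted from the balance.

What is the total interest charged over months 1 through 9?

$1,222.88

# | Opening | Interest | Payment | End bal
1 | $31,471.12 | $377.65 | $9,554.63 | $22,294.14
2 | $22,294.14 | $267.53 | $6,768.50 | $15,793.17
3 | $15,793.17 | $189.52 | $4,794.81 | $11,187.88
4 | $11,187.88 | $134.25 | $3,396.64 | $7,925.49
5 | $7,925.49 | $95.11 | $2,406.18 | $5,614.42
6 | $5,614.42 | $67.37 | $1,704.54 | $3,977.25
7 | $3,977.25 | $47.73 | $1,479.00 | $2,545.98
8 | $2,545.98 | $30.55 | $1,479.00 | $1,097.53
9 | $1,097.53 | $13.17 | $1,110.70 | $0.00
Total interest: $377.65 + $267.53 + $189.52 + $134.25 + $95.11 + $67.37 + $47.73 + $30.55 + $13.17 = $1,222.88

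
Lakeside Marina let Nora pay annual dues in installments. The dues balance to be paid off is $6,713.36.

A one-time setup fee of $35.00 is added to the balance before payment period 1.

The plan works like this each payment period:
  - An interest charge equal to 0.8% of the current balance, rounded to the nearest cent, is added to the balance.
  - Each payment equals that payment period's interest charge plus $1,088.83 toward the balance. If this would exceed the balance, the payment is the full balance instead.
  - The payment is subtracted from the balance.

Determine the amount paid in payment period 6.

Payment period 1: opening $6,748.36; interest $53.99 → $6,802.35; payment $1,142.82; balance $5,659.53
Payment period 2: opening $5,659.53; interest $45.28 → $5,704.81; payment $1,134.11; balance $4,570.70
Payment period 3: opening $4,570.70; interest $36.57 → $4,607.27; payment $1,125.40; balance $3,481.87
Payment period 4: opening $3,481.87; interest $27.85 → $3,509.72; payment $1,116.68; balance $2,393.04
Payment period 5: opening $2,393.04; interest $19.14 → $2,412.18; payment $1,107.97; balance $1,304.21
Payment period 6: opening $1,304.21; interest $10.43 → $1,314.64; payment $1,099.26; balance $215.38

$1,099.26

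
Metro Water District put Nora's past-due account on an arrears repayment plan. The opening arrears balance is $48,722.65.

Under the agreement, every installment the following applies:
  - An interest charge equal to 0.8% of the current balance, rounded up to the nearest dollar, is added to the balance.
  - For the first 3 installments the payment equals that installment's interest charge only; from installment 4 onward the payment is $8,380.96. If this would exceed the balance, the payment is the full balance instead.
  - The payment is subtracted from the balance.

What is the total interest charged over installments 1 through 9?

$2,541.00

# | Opening | Interest | Payment | End bal
1 | $48,722.65 | $390.00 | $390.00 | $48,722.65
2 | $48,722.65 | $390.00 | $390.00 | $48,722.65
3 | $48,722.65 | $390.00 | $390.00 | $48,722.65
4 | $48,722.65 | $390.00 | $8,380.96 | $40,731.69
5 | $40,731.69 | $326.00 | $8,380.96 | $32,676.73
6 | $32,676.73 | $262.00 | $8,380.96 | $24,557.77
7 | $24,557.77 | $197.00 | $8,380.96 | $16,373.81
8 | $16,373.81 | $131.00 | $8,380.96 | $8,123.85
9 | $8,123.85 | $65.00 | $8,188.85 | $0.00
Total interest: $390.00 + $390.00 + $390.00 + $390.00 + $326.00 + $262.00 + $197.00 + $131.00 + $65.00 = $2,541.00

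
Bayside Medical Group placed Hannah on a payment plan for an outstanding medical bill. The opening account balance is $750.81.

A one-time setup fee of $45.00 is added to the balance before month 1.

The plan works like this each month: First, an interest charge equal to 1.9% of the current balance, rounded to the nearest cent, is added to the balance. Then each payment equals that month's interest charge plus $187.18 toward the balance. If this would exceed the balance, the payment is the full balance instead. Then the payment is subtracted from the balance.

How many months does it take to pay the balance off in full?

5

# | Opening | Interest | Payment | End bal
1 | $795.81 | $15.12 | $202.30 | $608.63
2 | $608.63 | $11.56 | $198.74 | $421.45
3 | $421.45 | $8.01 | $195.19 | $234.27
4 | $234.27 | $4.45 | $191.63 | $47.09
5 | $47.09 | $0.89 | $47.98 | $0.00
Balance reaches $0.00 in month 5.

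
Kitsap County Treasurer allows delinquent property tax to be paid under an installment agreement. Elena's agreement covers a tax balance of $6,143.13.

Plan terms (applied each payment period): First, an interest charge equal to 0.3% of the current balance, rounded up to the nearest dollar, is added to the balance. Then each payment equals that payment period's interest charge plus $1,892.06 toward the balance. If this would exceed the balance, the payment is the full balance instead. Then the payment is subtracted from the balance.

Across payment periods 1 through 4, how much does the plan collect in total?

# | Opening | Interest | Payment | End bal
1 | $6,143.13 | $19.00 | $1,911.06 | $4,251.07
2 | $4,251.07 | $13.00 | $1,905.06 | $2,359.01
3 | $2,359.01 | $8.00 | $1,900.06 | $466.95
4 | $466.95 | $2.00 | $468.95 | $0.00
Total paid: $6,185.13

$6,185.13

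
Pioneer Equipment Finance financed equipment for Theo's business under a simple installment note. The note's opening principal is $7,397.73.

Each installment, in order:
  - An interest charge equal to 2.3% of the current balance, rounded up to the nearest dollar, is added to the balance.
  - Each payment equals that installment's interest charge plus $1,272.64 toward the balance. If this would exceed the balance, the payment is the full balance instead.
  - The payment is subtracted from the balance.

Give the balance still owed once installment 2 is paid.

$4,852.45

Installment 1: $7,397.73 +$171.00 interest = $7,568.73; pay $1,443.64 → $6,125.09
Installment 2: $6,125.09 +$141.00 interest = $6,266.09; pay $1,413.64 → $4,852.45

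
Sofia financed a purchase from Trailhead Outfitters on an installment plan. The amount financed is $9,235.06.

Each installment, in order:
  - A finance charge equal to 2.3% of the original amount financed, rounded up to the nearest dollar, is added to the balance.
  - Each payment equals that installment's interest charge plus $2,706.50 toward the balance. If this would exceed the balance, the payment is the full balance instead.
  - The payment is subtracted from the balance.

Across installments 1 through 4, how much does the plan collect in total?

Installment 1: $9,235.06 +$213.00 interest = $9,448.06; pay $2,919.50 → $6,528.56
Installment 2: $6,528.56 +$213.00 interest = $6,741.56; pay $2,919.50 → $3,822.06
Installment 3: $3,822.06 +$213.00 interest = $4,035.06; pay $2,919.50 → $1,115.56
Installment 4: $1,115.56 +$213.00 interest = $1,328.56; pay $1,328.56 → $0.00
Total paid: $10,087.06

$10,087.06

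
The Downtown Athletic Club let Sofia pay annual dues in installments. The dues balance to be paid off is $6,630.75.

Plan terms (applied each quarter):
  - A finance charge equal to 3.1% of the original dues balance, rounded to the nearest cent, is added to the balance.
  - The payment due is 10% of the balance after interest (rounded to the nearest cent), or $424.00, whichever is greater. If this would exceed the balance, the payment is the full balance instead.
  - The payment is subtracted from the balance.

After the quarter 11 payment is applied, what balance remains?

$3,252.58

Quarter 1: opening $6,630.75; interest $205.55 → $6,836.30; payment $683.63; balance $6,152.67
Quarter 2: opening $6,152.67; interest $205.55 → $6,358.22; payment $635.82; balance $5,722.40
Quarter 3: opening $5,722.40; interest $205.55 → $5,927.95; payment $592.80; balance $5,335.15
Quarter 4: opening $5,335.15; interest $205.55 → $5,540.70; payment $554.07; balance $4,986.63
Quarter 5: opening $4,986.63; interest $205.55 → $5,192.18; payment $519.22; balance $4,672.96
Quarter 6: opening $4,672.96; interest $205.55 → $4,878.51; payment $487.85; balance $4,390.66
Quarter 7: opening $4,390.66; interest $205.55 → $4,596.21; payment $459.62; balance $4,136.59
Quarter 8: opening $4,136.59; interest $205.55 → $4,342.14; payment $434.21; balance $3,907.93
Quarter 9: opening $3,907.93; interest $205.55 → $4,113.48; payment $424.00; balance $3,689.48
Quarter 10: opening $3,689.48; interest $205.55 → $3,895.03; payment $424.00; balance $3,471.03
Quarter 11: opening $3,471.03; interest $205.55 → $3,676.58; payment $424.00; balance $3,252.58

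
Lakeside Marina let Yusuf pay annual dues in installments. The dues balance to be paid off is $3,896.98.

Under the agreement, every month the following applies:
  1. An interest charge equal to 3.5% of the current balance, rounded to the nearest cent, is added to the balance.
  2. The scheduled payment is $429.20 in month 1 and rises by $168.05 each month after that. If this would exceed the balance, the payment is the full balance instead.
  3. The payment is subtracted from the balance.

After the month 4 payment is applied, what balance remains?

Month 1: opening $3,896.98; interest $136.39 → $4,033.37; payment $429.20; balance $3,604.17
Month 2: opening $3,604.17; interest $126.15 → $3,730.32; payment $597.25; balance $3,133.07
Month 3: opening $3,133.07; interest $109.66 → $3,242.73; payment $765.30; balance $2,477.43
Month 4: opening $2,477.43; interest $86.71 → $2,564.14; payment $933.35; balance $1,630.79

$1,630.79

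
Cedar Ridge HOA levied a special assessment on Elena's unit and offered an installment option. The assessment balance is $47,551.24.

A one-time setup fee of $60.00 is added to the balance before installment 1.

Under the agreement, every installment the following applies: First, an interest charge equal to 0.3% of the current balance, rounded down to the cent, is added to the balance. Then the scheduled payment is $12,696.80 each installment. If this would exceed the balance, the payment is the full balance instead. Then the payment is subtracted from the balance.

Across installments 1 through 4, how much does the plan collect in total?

Installment 1: opening $47,611.24; interest $142.83 → $47,754.07; payment $12,696.80; balance $35,057.27
Installment 2: opening $35,057.27; interest $105.17 → $35,162.44; payment $12,696.80; balance $22,465.64
Installment 3: opening $22,465.64; interest $67.39 → $22,533.03; payment $12,696.80; balance $9,836.23
Installment 4: opening $9,836.23; interest $29.50 → $9,865.73; payment $9,865.73; balance $0.00
Total paid: $47,956.13

$47,956.13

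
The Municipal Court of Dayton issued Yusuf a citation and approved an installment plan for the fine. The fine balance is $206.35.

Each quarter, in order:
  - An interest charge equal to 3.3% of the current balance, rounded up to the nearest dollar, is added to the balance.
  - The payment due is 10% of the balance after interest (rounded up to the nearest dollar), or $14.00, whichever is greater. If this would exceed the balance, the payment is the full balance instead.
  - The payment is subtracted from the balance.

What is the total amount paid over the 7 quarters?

# | Opening | Interest | Payment | End bal
1 | $206.35 | $7.00 | $22.00 | $191.35
2 | $191.35 | $7.00 | $20.00 | $178.35
3 | $178.35 | $6.00 | $19.00 | $165.35
4 | $165.35 | $6.00 | $18.00 | $153.35
5 | $153.35 | $6.00 | $16.00 | $143.35
6 | $143.35 | $5.00 | $15.00 | $133.35
7 | $133.35 | $5.00 | $14.00 | $124.35
Total paid: $124.00

$124.00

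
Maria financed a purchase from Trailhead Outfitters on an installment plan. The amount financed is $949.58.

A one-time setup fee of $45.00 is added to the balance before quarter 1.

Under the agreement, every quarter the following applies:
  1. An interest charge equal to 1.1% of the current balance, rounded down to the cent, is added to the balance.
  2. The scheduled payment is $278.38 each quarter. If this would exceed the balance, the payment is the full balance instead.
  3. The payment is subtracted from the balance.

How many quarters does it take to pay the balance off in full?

4

# | Opening | Interest | Payment | End bal
1 | $994.58 | $10.94 | $278.38 | $727.14
2 | $727.14 | $7.99 | $278.38 | $456.75
3 | $456.75 | $5.02 | $278.38 | $183.39
4 | $183.39 | $2.01 | $185.40 | $0.00
Balance reaches $0.00 in quarter 4.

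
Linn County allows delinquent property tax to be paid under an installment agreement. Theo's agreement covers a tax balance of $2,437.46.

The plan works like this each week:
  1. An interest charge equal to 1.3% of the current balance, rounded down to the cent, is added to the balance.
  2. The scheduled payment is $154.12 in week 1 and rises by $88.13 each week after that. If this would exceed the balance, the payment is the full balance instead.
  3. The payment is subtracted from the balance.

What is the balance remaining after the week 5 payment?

$916.31

Week 1: opening $2,437.46; interest $31.68 → $2,469.14; payment $154.12; balance $2,315.02
Week 2: opening $2,315.02; interest $30.09 → $2,345.11; payment $242.25; balance $2,102.86
Week 3: opening $2,102.86; interest $27.33 → $2,130.19; payment $330.38; balance $1,799.81
Week 4: opening $1,799.81; interest $23.39 → $1,823.20; payment $418.51; balance $1,404.69
Week 5: opening $1,404.69; interest $18.26 → $1,422.95; payment $506.64; balance $916.31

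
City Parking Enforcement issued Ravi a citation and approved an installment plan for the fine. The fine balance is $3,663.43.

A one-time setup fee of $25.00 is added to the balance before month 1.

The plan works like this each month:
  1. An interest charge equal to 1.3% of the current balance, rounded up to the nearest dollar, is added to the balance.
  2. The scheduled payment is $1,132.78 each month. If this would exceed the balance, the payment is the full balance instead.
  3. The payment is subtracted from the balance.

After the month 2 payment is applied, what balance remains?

$1,504.87

Month 1: opening $3,688.43; interest $48.00 → $3,736.43; payment $1,132.78; balance $2,603.65
Month 2: opening $2,603.65; interest $34.00 → $2,637.65; payment $1,132.78; balance $1,504.87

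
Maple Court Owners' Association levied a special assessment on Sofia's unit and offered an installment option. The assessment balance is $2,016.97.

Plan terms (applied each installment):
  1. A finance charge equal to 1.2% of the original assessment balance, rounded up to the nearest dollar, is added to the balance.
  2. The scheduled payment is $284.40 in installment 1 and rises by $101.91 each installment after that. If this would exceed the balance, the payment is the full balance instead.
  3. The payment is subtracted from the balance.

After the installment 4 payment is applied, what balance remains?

$367.91

Installment 1: opening $2,016.97; interest $25.00 → $2,041.97; payment $284.40; balance $1,757.57
Installment 2: opening $1,757.57; interest $25.00 → $1,782.57; payment $386.31; balance $1,396.26
Installment 3: opening $1,396.26; interest $25.00 → $1,421.26; payment $488.22; balance $933.04
Installment 4: opening $933.04; interest $25.00 → $958.04; payment $590.13; balance $367.91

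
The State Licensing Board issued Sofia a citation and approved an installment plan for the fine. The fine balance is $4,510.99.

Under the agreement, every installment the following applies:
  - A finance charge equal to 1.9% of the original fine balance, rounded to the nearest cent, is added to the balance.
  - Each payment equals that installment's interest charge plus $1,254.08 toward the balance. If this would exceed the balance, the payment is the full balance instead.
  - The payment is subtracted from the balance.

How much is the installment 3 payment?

Installment 1: opening $4,510.99; interest $85.71 → $4,596.70; payment $1,339.79; balance $3,256.91
Installment 2: opening $3,256.91; interest $85.71 → $3,342.62; payment $1,339.79; balance $2,002.83
Installment 3: opening $2,002.83; interest $85.71 → $2,088.54; payment $1,339.79; balance $748.75

$1,339.79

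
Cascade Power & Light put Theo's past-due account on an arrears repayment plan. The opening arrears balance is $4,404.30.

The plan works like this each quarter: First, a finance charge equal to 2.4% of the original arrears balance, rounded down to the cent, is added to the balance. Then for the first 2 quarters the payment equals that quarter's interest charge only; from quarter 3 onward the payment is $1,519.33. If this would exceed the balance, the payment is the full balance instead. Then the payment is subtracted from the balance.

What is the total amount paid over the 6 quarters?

# | Opening | Interest | Payment | End bal
1 | $4,404.30 | $105.70 | $105.70 | $4,404.30
2 | $4,404.30 | $105.70 | $105.70 | $4,404.30
3 | $4,404.30 | $105.70 | $1,519.33 | $2,990.67
4 | $2,990.67 | $105.70 | $1,519.33 | $1,577.04
5 | $1,577.04 | $105.70 | $1,519.33 | $163.41
6 | $163.41 | $105.70 | $269.11 | $0.00
Total paid: $5,038.50

$5,038.50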